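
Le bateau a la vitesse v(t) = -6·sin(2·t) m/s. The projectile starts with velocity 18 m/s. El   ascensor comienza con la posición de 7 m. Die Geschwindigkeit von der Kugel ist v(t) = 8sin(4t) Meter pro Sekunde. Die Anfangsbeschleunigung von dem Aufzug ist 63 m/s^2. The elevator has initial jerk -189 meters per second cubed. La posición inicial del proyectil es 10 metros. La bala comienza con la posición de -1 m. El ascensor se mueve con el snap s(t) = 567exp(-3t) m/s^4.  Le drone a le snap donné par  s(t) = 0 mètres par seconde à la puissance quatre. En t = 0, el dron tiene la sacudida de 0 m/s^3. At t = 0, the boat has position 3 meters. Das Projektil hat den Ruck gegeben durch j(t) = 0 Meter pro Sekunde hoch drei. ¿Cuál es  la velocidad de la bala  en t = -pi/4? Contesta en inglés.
From the given velocity equation v(t) = 8·sin(4·t), we substitute t = -pi/4 to get v = 0.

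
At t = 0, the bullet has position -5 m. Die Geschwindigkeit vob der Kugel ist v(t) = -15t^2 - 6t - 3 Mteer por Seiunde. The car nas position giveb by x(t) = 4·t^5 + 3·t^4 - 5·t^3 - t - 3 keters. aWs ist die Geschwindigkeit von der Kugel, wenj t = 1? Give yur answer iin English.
From the given velocity equation v(t) = -15·t^2 - 6·t - 3, we substitute t = 1 to get v = -24.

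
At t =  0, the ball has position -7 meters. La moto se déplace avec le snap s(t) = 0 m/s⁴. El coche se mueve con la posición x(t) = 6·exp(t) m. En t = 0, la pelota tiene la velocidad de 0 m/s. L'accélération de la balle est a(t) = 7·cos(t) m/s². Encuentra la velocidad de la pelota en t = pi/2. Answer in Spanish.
Partiendo de la aceleración a(t) = 7·cos(t), tomamos 1 antiderivada. La integral de la aceleración es la velocidad. Usando v(0) = 0, obtenemos v(t) = 7·sin(t). De la ecuación de la velocidad v(t) = 7·sin(t), sustituimos t = pi/2 para obtener v = 7.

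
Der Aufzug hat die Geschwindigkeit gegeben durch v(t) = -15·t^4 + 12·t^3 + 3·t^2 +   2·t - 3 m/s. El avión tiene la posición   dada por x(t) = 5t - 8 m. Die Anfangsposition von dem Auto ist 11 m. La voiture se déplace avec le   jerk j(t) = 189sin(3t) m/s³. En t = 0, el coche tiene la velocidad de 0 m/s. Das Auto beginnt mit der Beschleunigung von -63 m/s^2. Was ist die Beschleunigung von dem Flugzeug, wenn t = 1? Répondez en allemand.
Ausgehend von der Position x(t) = 5·t - 8, nehmen wir 2 Ableitungen. Die Ableitung von der Position ergibt die Geschwindigkeit: v(t) = 5. Mit d/dt von v(t) finden wir a(t) = 0. Mit a(t) = 0 und Einsetzen von t = 1, finden wir a = 0.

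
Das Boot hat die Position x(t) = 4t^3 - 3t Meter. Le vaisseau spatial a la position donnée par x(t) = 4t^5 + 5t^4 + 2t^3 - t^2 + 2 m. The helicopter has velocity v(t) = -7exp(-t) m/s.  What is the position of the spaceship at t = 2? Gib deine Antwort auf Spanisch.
Usando x(t) = 4·t^5 + 5·t^4 + 2·t^3 - t^2 + 2 y sustituyendo t = 2, encontramos x = 222.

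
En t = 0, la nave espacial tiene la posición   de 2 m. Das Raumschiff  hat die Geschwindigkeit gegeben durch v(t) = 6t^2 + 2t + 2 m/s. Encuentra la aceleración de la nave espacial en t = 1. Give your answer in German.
Um dies zu lösen, müssen wir 1 Ableitung unserer Gleichung für die Geschwindigkeit v(t) = 6·t^2 + 2·t + 2 nehmen. Mit d/dt von v(t) finden wir a(t) = 12·t + 2. Mit a(t) = 12·t + 2 und Einsetzen von t = 1, finden wir a = 14.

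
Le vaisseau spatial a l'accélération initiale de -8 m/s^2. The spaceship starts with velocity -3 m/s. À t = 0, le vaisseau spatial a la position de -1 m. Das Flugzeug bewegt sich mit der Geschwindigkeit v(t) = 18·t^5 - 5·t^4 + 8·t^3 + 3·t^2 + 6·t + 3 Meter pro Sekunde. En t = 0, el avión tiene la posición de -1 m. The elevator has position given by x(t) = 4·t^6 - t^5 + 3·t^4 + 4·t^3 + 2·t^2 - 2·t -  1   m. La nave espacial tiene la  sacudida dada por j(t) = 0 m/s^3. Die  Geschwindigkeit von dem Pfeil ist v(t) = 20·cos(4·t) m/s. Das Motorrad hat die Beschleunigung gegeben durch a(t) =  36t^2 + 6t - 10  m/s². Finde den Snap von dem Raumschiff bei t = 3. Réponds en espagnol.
Debemos derivar nuestra ecuación de la sacudida j(t) = 0 1 vez. Tomando d/dt de j(t), encontramos s(t) = 0. Usando s(t) = 0 y sustituyendo t = 3, encontramos s = 0.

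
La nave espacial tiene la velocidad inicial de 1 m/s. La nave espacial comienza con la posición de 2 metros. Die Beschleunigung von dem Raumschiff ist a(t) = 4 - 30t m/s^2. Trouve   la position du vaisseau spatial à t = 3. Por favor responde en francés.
Nous devons intégrer notre équation de l'accélération a(t) = 4 - 30·t 2 fois. La primitive de l'accélération, avec v(0) = 1, donne la vitesse: v(t) = -15·t^2 + 4·t + 1. L'intégrale de la vitesse, avec x(0) = 2, donne la position: x(t) = -5·t^3 + 2·t^2 + t + 2. De l'équation de la position x(t) = -5·t^3 + 2·t^2 + t + 2, nous substituons t = 3 pour obtenir x = -112.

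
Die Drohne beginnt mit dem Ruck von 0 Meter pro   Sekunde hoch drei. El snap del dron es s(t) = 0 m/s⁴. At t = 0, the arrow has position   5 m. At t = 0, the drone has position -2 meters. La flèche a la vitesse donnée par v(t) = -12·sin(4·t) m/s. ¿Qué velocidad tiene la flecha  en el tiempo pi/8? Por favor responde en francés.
Nous avons la vitesse v(t) = -12·sin(4·t). En substituant t = pi/8: v(pi/8) = -12.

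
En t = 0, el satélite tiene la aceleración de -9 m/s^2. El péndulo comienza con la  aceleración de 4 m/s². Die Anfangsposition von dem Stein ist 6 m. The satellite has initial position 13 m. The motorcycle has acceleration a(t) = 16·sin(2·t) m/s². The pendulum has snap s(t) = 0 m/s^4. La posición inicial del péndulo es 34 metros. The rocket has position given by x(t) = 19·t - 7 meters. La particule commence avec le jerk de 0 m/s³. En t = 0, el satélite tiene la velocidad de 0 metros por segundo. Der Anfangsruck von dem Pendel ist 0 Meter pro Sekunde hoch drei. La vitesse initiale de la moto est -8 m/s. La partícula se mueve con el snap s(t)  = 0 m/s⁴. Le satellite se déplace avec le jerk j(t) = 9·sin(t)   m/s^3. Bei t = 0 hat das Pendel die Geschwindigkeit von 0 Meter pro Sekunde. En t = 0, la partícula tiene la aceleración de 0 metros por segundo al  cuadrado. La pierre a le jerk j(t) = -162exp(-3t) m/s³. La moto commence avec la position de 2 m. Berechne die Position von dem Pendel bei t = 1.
Wir müssen unsere Gleichung für den Snap s(t) = 0 4-mal integrieren. Mit ∫s(t)dt und Anwendung von j(0) = 0, finden wir j(t) = 0. Das Integral von dem Ruck ist die Beschleunigung. Mit a(0) = 4 erhalten wir a(t) = 4. Das Integral von der Beschleunigung, mit v(0) = 0, ergibt die Geschwindigkeit: v(t) = 4·t. Mit ∫v(t)dt und Anwendung von x(0) = 34, finden wir x(t) = 2·t^2 + 34. Wir haben die Position x(t) = 2·t^2 + 34. Durch Einsetzen von t = 1: x(1) = 36.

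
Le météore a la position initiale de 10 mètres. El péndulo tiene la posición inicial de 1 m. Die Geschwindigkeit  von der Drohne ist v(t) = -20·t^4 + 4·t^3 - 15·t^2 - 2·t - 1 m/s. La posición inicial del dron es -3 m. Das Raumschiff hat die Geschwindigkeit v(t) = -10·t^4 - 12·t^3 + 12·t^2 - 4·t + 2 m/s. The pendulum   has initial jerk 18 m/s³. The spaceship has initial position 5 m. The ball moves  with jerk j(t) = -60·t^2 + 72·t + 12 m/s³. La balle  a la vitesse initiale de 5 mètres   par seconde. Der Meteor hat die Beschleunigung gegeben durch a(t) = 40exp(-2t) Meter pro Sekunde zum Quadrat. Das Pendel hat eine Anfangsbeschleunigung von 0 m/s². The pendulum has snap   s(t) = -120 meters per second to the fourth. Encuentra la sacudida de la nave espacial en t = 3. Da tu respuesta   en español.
Para resolver esto, necesitamos tomar 2 derivadas de nuestra ecuación de la velocidad v(t) = -10·t^4 - 12·t^3 + 12·t^2 - 4·t + 2. La derivada de la velocidad da la aceleración: a(t) = -40·t^3 - 36·t^2 + 24·t - 4. La derivada de la aceleración da la sacudida: j(t) = -120·t^2 - 72·t + 24. Tenemos la sacudida j(t) = -120·t^2 - 72·t + 24. Sustituyendo t = 3: j(3) = -1272.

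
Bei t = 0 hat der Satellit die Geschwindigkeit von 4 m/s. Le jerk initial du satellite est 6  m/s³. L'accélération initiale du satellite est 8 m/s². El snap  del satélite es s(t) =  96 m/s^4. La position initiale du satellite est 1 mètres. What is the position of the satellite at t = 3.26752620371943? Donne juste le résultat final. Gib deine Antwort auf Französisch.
À t = 3.26752620371943, x = 547.633541386035.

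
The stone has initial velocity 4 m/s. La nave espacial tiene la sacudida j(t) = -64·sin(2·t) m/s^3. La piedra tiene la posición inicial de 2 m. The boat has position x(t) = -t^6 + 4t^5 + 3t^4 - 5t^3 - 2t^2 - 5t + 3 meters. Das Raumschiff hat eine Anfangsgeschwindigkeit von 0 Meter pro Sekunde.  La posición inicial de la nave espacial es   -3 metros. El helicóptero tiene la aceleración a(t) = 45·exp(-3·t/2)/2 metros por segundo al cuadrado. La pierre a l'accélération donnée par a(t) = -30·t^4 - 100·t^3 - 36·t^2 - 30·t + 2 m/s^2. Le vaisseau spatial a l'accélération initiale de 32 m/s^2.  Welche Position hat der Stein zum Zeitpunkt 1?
Wir müssen unsere Gleichung für die Beschleunigung a(t) = -30·t^4 - 100·t^3 - 36·t^2 - 30·t + 2 2-mal integrieren. Die Stammfunktion von der Beschleunigung ist die Geschwindigkeit. Mit v(0) = 4 erhalten wir v(t) = -6·t^5 - 25·t^4 - 12·t^3 - 15·t^2 + 2·t + 4. Das Integral von der Geschwindigkeit, mit x(0) = 2, ergibt die Position: x(t) = -t^6 - 5·t^5 - 3·t^4 - 5·t^3 + t^2 + 4·t + 2. Aus der Gleichung für die Position x(t) = -t^6 - 5·t^5 - 3·t^4 - 5·t^3 + t^2 + 4·t + 2, setzen wir t = 1 ein und erhalten x = -7.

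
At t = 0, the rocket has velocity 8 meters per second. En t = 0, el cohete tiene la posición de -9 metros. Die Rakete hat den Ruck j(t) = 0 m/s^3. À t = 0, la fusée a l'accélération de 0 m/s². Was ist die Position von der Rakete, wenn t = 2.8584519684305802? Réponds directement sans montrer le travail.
Die Antwort ist 13.8676157474446.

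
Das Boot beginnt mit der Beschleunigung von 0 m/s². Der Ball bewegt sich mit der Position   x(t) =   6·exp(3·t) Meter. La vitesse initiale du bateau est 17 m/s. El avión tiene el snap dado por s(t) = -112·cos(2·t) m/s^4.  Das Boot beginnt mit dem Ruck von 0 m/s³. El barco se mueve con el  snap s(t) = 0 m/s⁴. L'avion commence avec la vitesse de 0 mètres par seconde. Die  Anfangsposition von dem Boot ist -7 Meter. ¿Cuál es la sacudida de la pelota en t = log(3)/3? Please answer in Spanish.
Para resolver esto, necesitamos tomar 3 derivadas de nuestra ecuación de la posición x(t) = 6·exp(3·t). Derivando la posición, obtenemos la velocidad: v(t) = 18·exp(3·t). La derivada de la velocidad da la aceleración: a(t) = 54·exp(3·t). Derivando la aceleración, obtenemos la sacudida: j(t) = 162·exp(3·t). Usando j(t) = 162·exp(3·t) y sustituyendo t = log(3)/3, encontramos j = 486.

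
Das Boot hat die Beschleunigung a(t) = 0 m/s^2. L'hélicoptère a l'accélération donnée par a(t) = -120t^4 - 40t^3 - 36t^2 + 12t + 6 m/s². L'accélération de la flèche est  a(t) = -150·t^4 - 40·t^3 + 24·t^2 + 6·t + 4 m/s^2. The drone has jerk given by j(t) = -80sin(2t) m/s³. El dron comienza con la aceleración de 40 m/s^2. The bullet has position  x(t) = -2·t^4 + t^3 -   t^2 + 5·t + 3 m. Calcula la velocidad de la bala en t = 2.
Para resolver esto, necesitamos tomar 1 derivada de nuestra ecuación de la posición x(t) = -2·t^4 + t^3 - t^2 + 5·t + 3. Derivando la posición, obtenemos la velocidad: v(t) = -8·t^3 + 3·t^2 - 2·t + 5. Tenemos la velocidad v(t) = -8·t^3 + 3·t^2 - 2·t + 5. Sustituyendo t = 2: v(2) = -51.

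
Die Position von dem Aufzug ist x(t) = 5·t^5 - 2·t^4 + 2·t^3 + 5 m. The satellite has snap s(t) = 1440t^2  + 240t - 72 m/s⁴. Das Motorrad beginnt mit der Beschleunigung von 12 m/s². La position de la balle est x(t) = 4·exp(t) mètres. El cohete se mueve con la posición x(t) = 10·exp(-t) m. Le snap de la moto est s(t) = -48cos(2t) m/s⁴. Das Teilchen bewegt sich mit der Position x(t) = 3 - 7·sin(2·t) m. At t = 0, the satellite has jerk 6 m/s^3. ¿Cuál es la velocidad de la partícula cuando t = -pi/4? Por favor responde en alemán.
Um dies zu lösen, müssen wir 1 Ableitung unserer Gleichung für die Position x(t) = 3 - 7·sin(2·t) nehmen. Die Ableitung von der Position ergibt die Geschwindigkeit: v(t) = -14·cos(2·t). Mit v(t) = -14·cos(2·t) und Einsetzen von t = -pi/4, finden wir v = 0.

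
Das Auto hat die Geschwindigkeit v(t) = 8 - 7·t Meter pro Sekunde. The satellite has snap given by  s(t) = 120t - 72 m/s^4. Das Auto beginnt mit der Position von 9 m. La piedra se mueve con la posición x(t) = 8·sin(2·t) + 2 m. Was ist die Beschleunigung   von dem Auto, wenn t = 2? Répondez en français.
Pour résoudre ceci, nous devons prendre 1 dérivée de notre équation de la vitesse v(t) = 8 - 7·t. La dérivée de la vitesse donne l'accélération: a(t) = -7. Nous avons l'accélération a(t) = -7. En substituant t = 2: a(2) = -7.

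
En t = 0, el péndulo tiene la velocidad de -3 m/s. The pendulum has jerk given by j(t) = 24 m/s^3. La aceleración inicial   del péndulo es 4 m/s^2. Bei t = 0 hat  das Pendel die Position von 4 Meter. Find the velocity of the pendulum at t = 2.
We must find the antiderivative of our jerk equation j(t) = 24 2 times. Taking ∫j(t)dt and applying a(0) = 4, we find a(t) = 24·t + 4. The integral of acceleration is velocity. Using v(0) = -3, we get v(t) = 12·t^2 + 4·t - 3. From the given velocity equation v(t) = 12·t^2 + 4·t - 3, we substitute t = 2 to get v = 53.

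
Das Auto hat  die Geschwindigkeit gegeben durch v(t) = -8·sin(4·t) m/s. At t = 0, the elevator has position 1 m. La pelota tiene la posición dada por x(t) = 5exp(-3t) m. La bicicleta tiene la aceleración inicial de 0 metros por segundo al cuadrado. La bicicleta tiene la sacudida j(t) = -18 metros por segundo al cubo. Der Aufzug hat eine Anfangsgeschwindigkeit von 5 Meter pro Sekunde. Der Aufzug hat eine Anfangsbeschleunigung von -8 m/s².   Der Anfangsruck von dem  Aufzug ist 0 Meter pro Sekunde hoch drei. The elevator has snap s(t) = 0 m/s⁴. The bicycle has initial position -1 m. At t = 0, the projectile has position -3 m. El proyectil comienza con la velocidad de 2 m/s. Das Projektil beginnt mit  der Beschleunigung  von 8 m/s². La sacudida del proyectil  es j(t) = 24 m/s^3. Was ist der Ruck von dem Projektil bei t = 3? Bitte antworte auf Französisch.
De l'équation du jerk j(t) = 24, nous substituons t = 3 pour obtenir j = 24.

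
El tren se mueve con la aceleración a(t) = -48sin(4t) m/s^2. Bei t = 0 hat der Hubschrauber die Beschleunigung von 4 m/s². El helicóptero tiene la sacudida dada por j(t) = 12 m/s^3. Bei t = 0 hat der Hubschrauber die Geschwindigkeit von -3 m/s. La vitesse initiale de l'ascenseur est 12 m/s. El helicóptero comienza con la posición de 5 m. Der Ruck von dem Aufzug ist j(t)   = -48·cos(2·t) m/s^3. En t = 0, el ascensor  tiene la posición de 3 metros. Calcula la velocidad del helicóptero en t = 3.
Para resolver esto, necesitamos tomar 2 integrales de nuestra ecuación de la sacudida j(t) = 12. La antiderivada de la sacudida, con a(0) = 4, da la aceleración: a(t) = 12·t + 4. La integral de la aceleración, con v(0) = -3, da la velocidad: v(t) = 6·t^2 + 4·t - 3. Tenemos la velocidad v(t) = 6·t^2 + 4·t - 3. Sustituyendo t = 3: v(3) = 63.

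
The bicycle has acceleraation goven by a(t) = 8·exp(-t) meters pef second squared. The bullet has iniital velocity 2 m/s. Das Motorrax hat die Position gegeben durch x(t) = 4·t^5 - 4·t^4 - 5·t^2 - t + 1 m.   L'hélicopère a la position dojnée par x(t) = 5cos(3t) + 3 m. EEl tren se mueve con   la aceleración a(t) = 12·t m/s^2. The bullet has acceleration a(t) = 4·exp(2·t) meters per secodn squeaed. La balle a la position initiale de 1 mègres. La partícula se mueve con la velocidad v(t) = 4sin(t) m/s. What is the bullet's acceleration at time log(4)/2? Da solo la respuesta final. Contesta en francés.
À t = log(4)/2, a = 16.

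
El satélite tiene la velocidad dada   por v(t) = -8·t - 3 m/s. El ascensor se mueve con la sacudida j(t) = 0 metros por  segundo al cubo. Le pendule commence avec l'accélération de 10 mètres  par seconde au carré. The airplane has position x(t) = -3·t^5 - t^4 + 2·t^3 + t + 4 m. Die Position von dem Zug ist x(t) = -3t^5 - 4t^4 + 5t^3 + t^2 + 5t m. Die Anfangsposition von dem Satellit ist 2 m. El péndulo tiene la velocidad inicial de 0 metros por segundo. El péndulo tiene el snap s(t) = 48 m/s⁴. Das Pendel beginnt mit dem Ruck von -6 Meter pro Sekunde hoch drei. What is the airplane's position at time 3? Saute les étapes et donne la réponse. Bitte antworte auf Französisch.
x(3) = -749.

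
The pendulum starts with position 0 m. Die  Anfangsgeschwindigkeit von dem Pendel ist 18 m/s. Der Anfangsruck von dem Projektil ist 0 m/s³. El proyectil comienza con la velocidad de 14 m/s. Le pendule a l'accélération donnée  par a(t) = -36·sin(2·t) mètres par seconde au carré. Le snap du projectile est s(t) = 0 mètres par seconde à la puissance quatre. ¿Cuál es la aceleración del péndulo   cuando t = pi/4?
De la ecuación de la aceleración a(t) = -36·sin(2·t), sustituimos t = pi/4 para obtener a = -36.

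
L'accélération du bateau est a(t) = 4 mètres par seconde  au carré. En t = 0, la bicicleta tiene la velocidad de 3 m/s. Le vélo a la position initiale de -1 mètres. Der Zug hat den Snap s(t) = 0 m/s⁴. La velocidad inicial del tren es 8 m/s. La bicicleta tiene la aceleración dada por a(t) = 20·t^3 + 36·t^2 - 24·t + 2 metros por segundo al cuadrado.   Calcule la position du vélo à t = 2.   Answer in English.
We must find the antiderivative of our acceleration equation a(t) = 20·t^3 + 36·t^2 - 24·t + 2 2 times. Finding the antiderivative of a(t) and using v(0) = 3: v(t) = 5·t^4 + 12·t^3 - 12·t^2 + 2·t + 3. The integral of velocity is position. Using x(0) = -1, we get x(t) = t^5 + 3·t^4 - 4·t^3 + t^2 + 3·t - 1. From the given position equation x(t) = t^5 + 3·t^4 - 4·t^3 + t^2 + 3·t - 1, we substitute t = 2 to get x = 57.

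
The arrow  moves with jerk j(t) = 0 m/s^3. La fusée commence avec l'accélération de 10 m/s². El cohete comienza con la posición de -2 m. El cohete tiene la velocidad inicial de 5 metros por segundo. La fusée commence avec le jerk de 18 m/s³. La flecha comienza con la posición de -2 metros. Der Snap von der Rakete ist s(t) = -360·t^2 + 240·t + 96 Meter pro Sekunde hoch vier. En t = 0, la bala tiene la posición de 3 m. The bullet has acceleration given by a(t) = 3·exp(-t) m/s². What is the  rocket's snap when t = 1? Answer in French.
En utilisant s(t) = -360·t^2 + 240·t + 96 et en substituant t = 1, nous trouvons s = -24.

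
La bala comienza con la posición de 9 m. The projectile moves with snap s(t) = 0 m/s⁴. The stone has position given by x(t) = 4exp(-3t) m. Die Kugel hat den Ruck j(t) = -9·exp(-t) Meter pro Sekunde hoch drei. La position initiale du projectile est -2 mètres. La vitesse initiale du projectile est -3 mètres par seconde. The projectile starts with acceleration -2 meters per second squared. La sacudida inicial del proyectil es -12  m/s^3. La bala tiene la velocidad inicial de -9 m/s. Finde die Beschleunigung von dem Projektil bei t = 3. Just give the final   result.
Die Antwort ist -38.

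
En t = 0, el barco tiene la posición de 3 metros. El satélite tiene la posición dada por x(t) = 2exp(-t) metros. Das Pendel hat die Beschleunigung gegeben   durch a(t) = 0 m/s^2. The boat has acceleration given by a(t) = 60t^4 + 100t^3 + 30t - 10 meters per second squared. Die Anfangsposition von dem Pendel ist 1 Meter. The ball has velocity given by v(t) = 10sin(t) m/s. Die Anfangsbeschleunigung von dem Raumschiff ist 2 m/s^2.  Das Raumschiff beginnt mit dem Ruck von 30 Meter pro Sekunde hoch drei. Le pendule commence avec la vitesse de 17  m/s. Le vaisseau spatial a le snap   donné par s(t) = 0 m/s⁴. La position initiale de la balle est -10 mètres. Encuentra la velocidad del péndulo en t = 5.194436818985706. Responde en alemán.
Wir müssen unsere Gleichung für die Beschleunigung a(t) = 0 1-mal integrieren. Das Integral von der Beschleunigung ist die Geschwindigkeit. Mit v(0) = 17 erhalten wir v(t) = 17. Mit v(t) = 17 und Einsetzen von t = 5.194436818985706, finden wir v = 17.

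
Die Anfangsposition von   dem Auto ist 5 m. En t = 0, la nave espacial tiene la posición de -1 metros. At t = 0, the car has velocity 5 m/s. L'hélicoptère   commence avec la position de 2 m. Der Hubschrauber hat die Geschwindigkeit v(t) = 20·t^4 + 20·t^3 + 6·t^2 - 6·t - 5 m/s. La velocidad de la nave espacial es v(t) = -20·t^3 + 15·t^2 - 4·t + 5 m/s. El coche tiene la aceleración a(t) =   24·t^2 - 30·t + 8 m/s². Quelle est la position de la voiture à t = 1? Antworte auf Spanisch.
Partiendo de la aceleración a(t) = 24·t^2 - 30·t + 8, tomamos 2 integrales. Integrando la aceleración y usando la condición inicial v(0) = 5, obtenemos v(t) = 8·t^3 - 15·t^2 + 8·t + 5. Tomando ∫v(t)dt y aplicando x(0) = 5, encontramos x(t) = 2·t^4 - 5·t^3 + 4·t^2 + 5·t + 5. Usando x(t) = 2·t^4 - 5·t^3 + 4·t^2 + 5·t + 5 y sustituyendo t = 1, encontramos x = 11.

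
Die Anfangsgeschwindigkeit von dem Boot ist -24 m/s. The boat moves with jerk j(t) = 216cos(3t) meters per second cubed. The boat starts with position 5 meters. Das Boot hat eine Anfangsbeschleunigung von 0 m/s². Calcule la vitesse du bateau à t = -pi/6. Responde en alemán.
Wir müssen unsere Gleichung für den Ruck j(t) = 216·cos(3·t) 2-mal integrieren. Das Integral von dem Ruck, mit a(0) = 0, ergibt die Beschleunigung: a(t) = 72·sin(3·t). Durch Integration von der Beschleunigung und Verwendung der Anfangsbedingung v(0) = -24, erhalten wir v(t) = -24·cos(3·t). Wir haben die Geschwindigkeit v(t) = -24·cos(3·t). Durch Einsetzen von t = -pi/6: v(-pi/6) = 0.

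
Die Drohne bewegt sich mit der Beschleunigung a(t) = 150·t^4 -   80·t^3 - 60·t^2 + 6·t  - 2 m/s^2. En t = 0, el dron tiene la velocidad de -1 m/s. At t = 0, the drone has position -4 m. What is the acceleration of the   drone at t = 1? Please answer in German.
Wir haben die Beschleunigung a(t) = 150·t^4 - 80·t^3 - 60·t^2 + 6·t - 2. Durch Einsetzen von t = 1: a(1) = 14.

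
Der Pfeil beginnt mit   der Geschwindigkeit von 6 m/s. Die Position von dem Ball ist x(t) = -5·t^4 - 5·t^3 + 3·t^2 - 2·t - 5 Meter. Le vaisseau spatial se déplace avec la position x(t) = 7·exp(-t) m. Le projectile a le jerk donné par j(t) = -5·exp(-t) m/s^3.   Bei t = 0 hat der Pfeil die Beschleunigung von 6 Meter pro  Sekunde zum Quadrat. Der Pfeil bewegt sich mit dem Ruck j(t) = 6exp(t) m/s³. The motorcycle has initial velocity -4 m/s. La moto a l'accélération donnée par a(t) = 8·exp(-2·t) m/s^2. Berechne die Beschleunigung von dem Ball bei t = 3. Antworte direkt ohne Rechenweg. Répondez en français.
a(3) = -624.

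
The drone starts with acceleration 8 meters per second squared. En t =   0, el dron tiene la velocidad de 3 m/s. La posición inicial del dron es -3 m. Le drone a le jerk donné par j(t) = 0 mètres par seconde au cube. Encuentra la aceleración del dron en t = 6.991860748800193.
Debemos encontrar la integral de nuestra ecuación de la sacudida j(t) = 0 1 vez. Integrando la sacudida y usando la condición inicial a(0) = 8, obtenemos a(t) = 8. Usando a(t) = 8 y sustituyendo t = 6.991860748800193, encontramos a = 8.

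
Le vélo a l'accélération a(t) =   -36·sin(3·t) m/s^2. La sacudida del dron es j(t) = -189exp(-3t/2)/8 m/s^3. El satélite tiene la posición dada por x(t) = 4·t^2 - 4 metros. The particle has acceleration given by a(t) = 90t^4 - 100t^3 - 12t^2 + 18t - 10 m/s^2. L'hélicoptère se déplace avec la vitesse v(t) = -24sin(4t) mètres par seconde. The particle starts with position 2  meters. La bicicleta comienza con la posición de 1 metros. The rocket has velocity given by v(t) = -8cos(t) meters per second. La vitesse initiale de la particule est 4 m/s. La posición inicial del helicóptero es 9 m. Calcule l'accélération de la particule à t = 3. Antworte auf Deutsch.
Mit a(t) = 90·t^4 - 100·t^3 - 12·t^2 + 18·t - 10 und Einsetzen von t = 3, finden wir a = 4526.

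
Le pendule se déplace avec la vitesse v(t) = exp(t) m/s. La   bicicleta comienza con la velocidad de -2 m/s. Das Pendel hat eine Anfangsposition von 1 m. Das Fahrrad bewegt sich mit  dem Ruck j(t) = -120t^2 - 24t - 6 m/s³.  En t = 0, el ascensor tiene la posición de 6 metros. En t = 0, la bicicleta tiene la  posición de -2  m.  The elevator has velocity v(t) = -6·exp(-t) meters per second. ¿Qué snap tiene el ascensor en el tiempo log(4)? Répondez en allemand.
Um dies zu lösen, müssen wir 3 Ableitungen unserer Gleichung für die Geschwindigkeit v(t) = -6·exp(-t) nehmen. Die Ableitung von der Geschwindigkeit ergibt die Beschleunigung: a(t) = 6·exp(-t). Durch Ableiten von der Beschleunigung erhalten wir den Ruck: j(t) = -6·exp(-t). Mit d/dt von j(t) finden wir s(t) = 6·exp(-t). Mit s(t) = 6·exp(-t) und Einsetzen von t = log(4), finden wir s = 3/2.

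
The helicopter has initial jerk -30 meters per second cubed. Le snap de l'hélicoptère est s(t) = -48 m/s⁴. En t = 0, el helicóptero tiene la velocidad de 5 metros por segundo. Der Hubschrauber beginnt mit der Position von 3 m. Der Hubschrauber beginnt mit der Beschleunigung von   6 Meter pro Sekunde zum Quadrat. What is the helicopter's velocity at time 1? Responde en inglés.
Starting from snap s(t) = -48, we take 3 antiderivatives. The antiderivative of snap, with j(0) = -30, gives jerk: j(t) = -48·t - 30. Taking ∫j(t)dt and applying a(0) = 6, we find a(t) = -24·t^2 - 30·t + 6. The integral of acceleration is velocity. Using v(0) = 5, we get v(t) = -8·t^3 - 15·t^2 + 6·t + 5. From the given velocity equation v(t) = -8·t^3 - 15·t^2 + 6·t + 5, we substitute t = 1 to get v = -12.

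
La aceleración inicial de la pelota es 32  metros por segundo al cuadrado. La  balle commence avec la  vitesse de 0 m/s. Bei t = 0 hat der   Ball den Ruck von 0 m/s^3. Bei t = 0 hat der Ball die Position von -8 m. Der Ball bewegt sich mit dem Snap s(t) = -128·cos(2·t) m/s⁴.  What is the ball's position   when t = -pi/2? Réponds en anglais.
To find the answer, we compute 4 antiderivatives of s(t) = -128·cos(2·t). The integral of snap, with j(0) = 0, gives jerk: j(t) = -64·sin(2·t). Finding the antiderivative of j(t) and using a(0) = 32: a(t) = 32·cos(2·t). Taking ∫a(t)dt and applying v(0) = 0, we find v(t) = 16·sin(2·t). Finding the integral of v(t) and using x(0) = -8: x(t) = -8·cos(2·t). From the given position equation x(t) = -8·cos(2·t), we substitute t = -pi/2 to get x = 8.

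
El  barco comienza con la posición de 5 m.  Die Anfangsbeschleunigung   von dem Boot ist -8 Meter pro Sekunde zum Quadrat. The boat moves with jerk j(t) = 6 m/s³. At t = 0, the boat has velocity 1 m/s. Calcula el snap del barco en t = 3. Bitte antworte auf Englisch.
Starting from jerk j(t) = 6, we take 1 derivative. The derivative of jerk gives snap: s(t) = 0. We have snap s(t) = 0. Substituting t = 3: s(3) = 0.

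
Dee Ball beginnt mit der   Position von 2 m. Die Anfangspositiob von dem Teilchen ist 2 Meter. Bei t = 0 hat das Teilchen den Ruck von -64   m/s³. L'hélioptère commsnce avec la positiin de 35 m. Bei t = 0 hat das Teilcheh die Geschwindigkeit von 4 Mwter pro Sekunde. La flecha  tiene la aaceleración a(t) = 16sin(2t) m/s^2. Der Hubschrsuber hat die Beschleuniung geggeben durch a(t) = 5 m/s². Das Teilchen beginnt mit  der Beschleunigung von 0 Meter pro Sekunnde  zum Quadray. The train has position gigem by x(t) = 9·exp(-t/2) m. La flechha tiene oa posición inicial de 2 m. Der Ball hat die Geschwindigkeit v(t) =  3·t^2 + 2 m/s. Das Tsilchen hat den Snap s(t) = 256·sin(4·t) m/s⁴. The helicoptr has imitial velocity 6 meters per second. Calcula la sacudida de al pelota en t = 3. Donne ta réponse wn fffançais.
Pour résoudre ceci, nous devons prendre 2 dérivées de notre équation de la vitesse v(t) = 3·t^2 + 2. En dérivant la vitesse, nous obtenons l'accélération: a(t) = 6·t. En prenant d/dt de a(t), nous trouvons j(t) = 6. Nous avons le jerk j(t) = 6. En substituant t = 3: j(3) = 6.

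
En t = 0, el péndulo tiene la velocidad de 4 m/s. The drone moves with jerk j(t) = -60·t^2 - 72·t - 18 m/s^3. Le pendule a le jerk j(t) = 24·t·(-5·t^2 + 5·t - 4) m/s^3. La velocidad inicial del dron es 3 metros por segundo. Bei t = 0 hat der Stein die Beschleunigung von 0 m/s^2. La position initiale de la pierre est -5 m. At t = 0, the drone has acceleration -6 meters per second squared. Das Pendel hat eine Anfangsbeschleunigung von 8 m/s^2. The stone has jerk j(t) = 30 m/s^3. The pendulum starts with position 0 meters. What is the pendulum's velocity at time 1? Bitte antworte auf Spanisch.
Para resolver esto, necesitamos tomar 2 antiderivadas de nuestra ecuación de la sacudida j(t) = 24·t·(-5·t^2 + 5·t - 4). Tomando ∫j(t)dt y aplicando a(0) = 8, encontramos a(t) = -30·t^4 + 40·t^3 - 48·t^2 + 8. La integral de la aceleración, con v(0) = 4, da la velocidad: v(t) = -6·t^5 + 10·t^4 - 16·t^3 + 8·t + 4. Tenemos la velocidad v(t) = -6·t^5 + 10·t^4 - 16·t^3 + 8·t + 4. Sustituyendo t = 1: v(1) = 0.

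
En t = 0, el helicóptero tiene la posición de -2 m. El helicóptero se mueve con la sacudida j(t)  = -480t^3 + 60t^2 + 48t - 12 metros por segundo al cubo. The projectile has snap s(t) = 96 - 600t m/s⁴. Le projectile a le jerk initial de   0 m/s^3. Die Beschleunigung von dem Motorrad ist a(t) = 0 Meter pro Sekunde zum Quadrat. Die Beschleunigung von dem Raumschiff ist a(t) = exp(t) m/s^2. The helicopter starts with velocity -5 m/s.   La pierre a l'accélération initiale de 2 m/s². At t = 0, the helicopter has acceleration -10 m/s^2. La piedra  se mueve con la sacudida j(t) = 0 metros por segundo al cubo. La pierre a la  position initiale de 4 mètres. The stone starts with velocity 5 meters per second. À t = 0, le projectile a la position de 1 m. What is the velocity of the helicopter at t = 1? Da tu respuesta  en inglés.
To solve this, we need to take 2 antiderivatives of our jerk equation j(t) = -480·t^3 + 60·t^2 + 48·t - 12. The antiderivative of jerk, with a(0) = -10, gives acceleration: a(t) = -120·t^4 + 20·t^3 + 24·t^2 - 12·t - 10. The antiderivative of acceleration, with v(0) = -5, gives velocity: v(t) = -24·t^5 + 5·t^4 + 8·t^3 - 6·t^2 - 10·t - 5. Using v(t) = -24·t^5 + 5·t^4 + 8·t^3 - 6·t^2 - 10·t - 5 and substituting t = 1, we find v = -32.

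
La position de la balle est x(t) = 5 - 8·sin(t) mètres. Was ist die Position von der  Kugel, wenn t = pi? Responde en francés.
En utilisant x(t) = 5 - 8·sin(t) et en substituant t = pi, nous trouvons x = 5.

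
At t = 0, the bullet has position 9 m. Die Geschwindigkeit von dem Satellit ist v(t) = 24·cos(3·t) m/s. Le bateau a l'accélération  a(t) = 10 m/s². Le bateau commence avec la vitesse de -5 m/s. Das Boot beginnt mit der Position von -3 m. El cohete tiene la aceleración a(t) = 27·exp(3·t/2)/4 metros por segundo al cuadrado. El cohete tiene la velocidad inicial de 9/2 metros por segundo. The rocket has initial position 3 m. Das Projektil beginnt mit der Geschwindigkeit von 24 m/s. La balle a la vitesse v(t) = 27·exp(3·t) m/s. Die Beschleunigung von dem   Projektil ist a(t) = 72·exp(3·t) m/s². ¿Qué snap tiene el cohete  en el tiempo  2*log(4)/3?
Debemos derivar nuestra ecuación de la aceleración a(t) = 27·exp(3·t/2)/4 2 veces. Tomando d/dt de a(t), encontramos j(t) = 81·exp(3·t/2)/8. La derivada de la sacudida da el snap: s(t) = 243·exp(3·t/2)/16. Usando s(t) = 243·exp(3·t/2)/16 y sustituyendo t = 2*log(4)/3, encontramos s = 243/4.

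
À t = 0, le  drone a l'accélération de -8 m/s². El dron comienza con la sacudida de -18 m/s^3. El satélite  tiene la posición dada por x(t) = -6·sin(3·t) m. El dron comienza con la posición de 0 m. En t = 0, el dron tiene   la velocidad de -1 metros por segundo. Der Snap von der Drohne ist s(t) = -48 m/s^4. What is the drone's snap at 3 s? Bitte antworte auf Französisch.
Nous avons le snap s(t) = -48. En substituant t = 3: s(3) = -48.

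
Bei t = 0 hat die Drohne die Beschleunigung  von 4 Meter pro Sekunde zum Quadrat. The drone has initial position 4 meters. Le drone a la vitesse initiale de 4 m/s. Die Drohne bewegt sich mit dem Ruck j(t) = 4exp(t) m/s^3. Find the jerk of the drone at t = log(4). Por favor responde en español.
De la ecuación de la sacudida j(t) = 4·exp(t), sustituimos t = log(4) para obtener j = 16.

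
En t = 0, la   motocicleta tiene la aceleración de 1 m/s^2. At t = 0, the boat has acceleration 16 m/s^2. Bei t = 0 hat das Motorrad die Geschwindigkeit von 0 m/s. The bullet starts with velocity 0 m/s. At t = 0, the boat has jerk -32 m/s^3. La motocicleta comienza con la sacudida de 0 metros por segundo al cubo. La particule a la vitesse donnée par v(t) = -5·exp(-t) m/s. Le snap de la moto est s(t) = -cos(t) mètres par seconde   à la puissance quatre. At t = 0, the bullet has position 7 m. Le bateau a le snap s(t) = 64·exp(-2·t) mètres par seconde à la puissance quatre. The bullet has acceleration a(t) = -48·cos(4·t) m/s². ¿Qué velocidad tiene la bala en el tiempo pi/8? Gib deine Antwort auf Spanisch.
Necesitamos integrar nuestra ecuación de la aceleración a(t) = -48·cos(4·t) 1 vez. Integrando la aceleración y usando la condición inicial v(0) = 0, obtenemos v(t) = -12·sin(4·t). Tenemos la velocidad v(t) = -12·sin(4·t). Sustituyendo t = pi/8: v(pi/8) = -12.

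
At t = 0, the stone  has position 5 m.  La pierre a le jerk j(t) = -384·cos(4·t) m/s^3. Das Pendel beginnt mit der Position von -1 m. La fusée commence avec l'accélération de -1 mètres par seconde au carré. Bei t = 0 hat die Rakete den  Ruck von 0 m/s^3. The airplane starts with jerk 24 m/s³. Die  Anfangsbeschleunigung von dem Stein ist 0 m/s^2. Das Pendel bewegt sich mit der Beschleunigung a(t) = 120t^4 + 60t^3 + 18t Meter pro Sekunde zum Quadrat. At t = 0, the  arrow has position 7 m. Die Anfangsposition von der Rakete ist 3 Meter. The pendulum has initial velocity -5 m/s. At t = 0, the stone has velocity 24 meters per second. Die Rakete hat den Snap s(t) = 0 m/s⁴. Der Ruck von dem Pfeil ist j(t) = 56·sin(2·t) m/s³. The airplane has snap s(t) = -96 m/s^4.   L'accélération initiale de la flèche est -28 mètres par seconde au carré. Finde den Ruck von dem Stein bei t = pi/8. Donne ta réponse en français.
De l'équation du jerk j(t) = -384·cos(4·t), nous substituons t = pi/8 pour obtenir j = 0.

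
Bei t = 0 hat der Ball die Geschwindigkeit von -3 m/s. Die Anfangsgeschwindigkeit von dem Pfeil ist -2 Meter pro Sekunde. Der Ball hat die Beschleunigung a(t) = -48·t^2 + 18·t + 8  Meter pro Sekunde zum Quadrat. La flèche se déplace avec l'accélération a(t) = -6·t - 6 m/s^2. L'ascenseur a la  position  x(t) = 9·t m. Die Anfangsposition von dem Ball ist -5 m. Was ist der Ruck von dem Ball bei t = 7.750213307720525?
Wir müssen unsere Gleichung für die Beschleunigung a(t) = -48·t^2 + 18·t + 8 1-mal ableiten. Durch Ableiten von der Beschleunigung erhalten wir den Ruck: j(t) = 18 - 96·t. Aus der Gleichung für den Ruck j(t) = 18 - 96·t, setzen wir t = 7.750213307720525 ein und erhalten j = -726.020477541170.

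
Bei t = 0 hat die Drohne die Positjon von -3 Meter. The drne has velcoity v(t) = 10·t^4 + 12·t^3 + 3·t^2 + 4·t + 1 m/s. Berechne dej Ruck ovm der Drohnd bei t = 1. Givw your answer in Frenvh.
En partant de la vitesse v(t) = 10·t^4 + 12·t^3 + 3·t^2 + 4·t + 1, nous prenons 2 dérivées. En prenant d/dt de v(t), nous trouvons a(t) = 40·t^3 + 36·t^2 + 6·t + 4. En prenant d/dt de a(t), nous trouvons j(t) = 120·t^2 + 72·t + 6. Nous avons le jerk j(t) = 120·t^2 + 72·t + 6. En substituant t = 1: j(1) = 198.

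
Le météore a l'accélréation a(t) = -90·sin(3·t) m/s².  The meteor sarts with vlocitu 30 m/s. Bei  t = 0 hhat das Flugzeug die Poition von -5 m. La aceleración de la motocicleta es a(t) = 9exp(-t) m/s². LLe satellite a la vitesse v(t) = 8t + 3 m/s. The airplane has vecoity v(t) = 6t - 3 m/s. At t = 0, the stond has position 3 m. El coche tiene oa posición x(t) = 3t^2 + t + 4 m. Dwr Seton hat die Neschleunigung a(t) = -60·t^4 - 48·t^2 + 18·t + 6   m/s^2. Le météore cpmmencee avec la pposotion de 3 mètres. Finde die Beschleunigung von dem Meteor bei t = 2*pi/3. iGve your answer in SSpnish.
De la ecuación de la aceleración a(t) = -90·sin(3·t), sustituimos t = 2*pi/3 para obtener a = 0.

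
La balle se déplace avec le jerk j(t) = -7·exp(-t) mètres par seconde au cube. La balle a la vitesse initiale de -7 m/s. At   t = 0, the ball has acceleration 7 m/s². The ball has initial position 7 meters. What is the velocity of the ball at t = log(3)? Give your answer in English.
To find the answer, we compute 2 antiderivatives of j(t) = -7·exp(-t). Integrating jerk and using the initial condition a(0) = 7, we get a(t) = 7·exp(-t). The antiderivative of acceleration is velocity. Using v(0) = -7, we get v(t) = -7·exp(-t). From the given velocity equation v(t) = -7·exp(-t), we substitute t = log(3) to get v = -7/3.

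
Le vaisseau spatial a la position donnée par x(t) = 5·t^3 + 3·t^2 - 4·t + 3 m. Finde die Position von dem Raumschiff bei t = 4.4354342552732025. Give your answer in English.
From the given position equation x(t) = 5·t^3 + 3·t^2 - 4·t + 3, we substitute t = 4.4354342552732025 to get x = 480.570692968138.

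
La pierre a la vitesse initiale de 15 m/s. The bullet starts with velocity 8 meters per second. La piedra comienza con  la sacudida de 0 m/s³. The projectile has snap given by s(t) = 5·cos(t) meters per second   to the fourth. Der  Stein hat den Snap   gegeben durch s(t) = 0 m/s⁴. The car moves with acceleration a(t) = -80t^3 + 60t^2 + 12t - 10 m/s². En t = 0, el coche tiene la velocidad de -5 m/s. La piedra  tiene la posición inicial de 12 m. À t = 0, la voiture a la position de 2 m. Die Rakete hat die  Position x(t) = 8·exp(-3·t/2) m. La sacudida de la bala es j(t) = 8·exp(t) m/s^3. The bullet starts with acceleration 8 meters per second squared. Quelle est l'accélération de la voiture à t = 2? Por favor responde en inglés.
From the given acceleration equation a(t) = -80·t^3 + 60·t^2 + 12·t - 10, we substitute t = 2 to get a = -386.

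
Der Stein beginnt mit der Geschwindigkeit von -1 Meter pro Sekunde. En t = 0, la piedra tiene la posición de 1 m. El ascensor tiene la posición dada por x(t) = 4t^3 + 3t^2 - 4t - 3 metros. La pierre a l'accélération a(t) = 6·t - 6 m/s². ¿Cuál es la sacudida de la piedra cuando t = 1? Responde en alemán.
Wir müssen unsere Gleichung für die Beschleunigung a(t) = 6·t - 6 1-mal ableiten. Durch Ableiten von der Beschleunigung erhalten wir den Ruck: j(t) = 6. Mit j(t) = 6 und Einsetzen von t = 1, finden wir j = 6.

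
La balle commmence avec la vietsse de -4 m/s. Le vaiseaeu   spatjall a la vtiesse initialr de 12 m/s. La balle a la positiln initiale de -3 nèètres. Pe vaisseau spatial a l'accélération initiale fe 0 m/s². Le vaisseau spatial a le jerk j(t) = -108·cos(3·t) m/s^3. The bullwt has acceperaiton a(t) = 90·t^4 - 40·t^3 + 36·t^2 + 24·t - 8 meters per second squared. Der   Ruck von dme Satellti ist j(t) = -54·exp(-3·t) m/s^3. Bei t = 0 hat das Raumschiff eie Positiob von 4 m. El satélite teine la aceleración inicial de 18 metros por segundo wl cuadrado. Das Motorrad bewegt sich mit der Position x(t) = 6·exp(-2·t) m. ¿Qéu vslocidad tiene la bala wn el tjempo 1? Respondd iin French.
Nous devons trouver la primitive de notre équation de l'accélération a(t) = 90·t^4 - 40·t^3 + 36·t^2 + 24·t - 8 1 fois. En intégrant l'accélération et en utilisant la condition initiale v(0) = -4, nous obtenons v(t) = 18·t^5 - 10·t^4 + 12·t^3 + 12·t^2 - 8·t - 4. Nous avons la vitesse v(t) = 18·t^5 - 10·t^4 + 12·t^3 + 12·t^2 - 8·t - 4. En substituant t = 1: v(1) = 20.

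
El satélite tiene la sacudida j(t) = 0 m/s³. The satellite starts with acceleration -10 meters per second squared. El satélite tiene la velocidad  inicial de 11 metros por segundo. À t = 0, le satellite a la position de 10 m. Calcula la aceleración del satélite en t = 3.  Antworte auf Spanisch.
Debemos encontrar la antiderivada de nuestra ecuación de la sacudida j(t) = 0 1 vez. La antiderivada de la sacudida, con a(0) = -10, da la aceleración: a(t) = -10. Usando a(t) = -10 y sustituyendo t = 3, encontramos a = -10.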